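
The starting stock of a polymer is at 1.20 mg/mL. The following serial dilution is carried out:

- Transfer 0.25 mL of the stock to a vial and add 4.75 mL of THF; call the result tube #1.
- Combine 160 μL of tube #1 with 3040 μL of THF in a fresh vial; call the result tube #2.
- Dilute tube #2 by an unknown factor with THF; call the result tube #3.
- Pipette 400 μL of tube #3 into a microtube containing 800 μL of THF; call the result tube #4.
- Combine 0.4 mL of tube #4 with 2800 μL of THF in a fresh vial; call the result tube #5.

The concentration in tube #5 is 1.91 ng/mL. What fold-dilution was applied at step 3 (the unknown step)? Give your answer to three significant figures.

65.4-fold

Step 1: 0.25 mL + 4.75 mL = 5 mL total → factor 5/0.25 = 20
Step 2: 160 μL + 3040 μL = 3200 μL total → factor 3200/160 = 20
Step 3: unknown factor x
Step 4: 400 μL + 800 μL = 1200 μL total → factor 1200/400 = 3
Step 5: 0.4 mL + 2800 μL = 3.2 mL total → factor 3.2/0.4 = 8
Product of known-step factors = 9600
Overall factor = 1.20 mg/mL / (1.91 ng/mL) = 6.2827 × 10^5
x = 6.2827 × 10^5 / 9600 = 65.4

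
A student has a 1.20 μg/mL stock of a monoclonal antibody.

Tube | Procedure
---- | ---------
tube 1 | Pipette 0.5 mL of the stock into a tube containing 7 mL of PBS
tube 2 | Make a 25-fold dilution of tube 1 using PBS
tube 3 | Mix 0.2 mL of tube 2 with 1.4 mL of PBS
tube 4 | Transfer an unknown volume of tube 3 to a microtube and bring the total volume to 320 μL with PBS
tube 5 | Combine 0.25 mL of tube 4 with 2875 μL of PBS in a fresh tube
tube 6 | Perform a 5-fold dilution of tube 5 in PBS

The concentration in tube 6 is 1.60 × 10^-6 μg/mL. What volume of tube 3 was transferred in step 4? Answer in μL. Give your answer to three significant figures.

80.0 μL

Step 1: 0.5 mL + 7 mL = 7.5 mL total → factor 7.5/0.5 = 15
Step 2: 25-fold → factor 25
Step 3: 0.2 mL + 1.4 mL = 1.6 mL total → factor 1.6/0.2 = 8
Step 4: v brought to 320 μL → factor = 320 μL/v
Step 5: 0.25 mL + 2875 μL = 3.125 mL total → factor 3.125/0.25 = 12.5
Step 6: 5-fold → factor 5
Product of known-step factors = 1.875 × 10^5
Overall factor = 1.20 μg/mL / (1.60 × 10^-6 μg/mL) = 7.5 × 10^5
Step-4 factor = 7.5 × 10^5 / 1.875 × 10^5 = 4
v = 320 μL / 4 = 80.0 μL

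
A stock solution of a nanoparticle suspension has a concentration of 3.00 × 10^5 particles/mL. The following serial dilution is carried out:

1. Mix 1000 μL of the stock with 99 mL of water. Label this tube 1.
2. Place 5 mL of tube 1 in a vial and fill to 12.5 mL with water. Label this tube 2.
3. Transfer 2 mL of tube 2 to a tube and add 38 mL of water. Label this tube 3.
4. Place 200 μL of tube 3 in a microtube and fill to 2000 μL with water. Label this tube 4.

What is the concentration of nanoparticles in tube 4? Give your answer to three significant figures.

6.00 particles/mL

Step 1: 1000 μL + 99 mL = 1 × 10^5 μL total → factor 1 × 10^5/1000 = 100
Step 2: 5 mL brought to 12.5 mL → factor 12.5/5 = 2.5
Step 3: 2 mL + 38 mL = 40 mL total → factor 40/2 = 20
Step 4: 200 μL brought to 2000 μL → factor 2000/200 = 10
Overall dilution factor = 100 × 2.5 × 20 × 10 = 50000
Final = 3.00 × 10^5 particles/mL / 50000 = 6.00 particles/mL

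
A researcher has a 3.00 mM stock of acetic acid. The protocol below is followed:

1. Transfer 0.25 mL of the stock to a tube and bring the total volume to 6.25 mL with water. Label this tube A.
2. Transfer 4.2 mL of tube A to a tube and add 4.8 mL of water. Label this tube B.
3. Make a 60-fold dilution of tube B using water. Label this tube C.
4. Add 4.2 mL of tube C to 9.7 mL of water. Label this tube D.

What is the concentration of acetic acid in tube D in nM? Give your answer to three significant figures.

Step 1: 0.25 mL brought to 6.25 mL → factor 6.25/0.25 = 25
Step 2: 4.2 mL + 4.8 mL = 9 mL total → factor 9/4.2 = 2.1429
Step 3: 60-fold → factor 60
Step 4: 4.2 mL + 9.7 mL = 13.9 mL total → factor 13.9/4.2 = 3.3095
Overall dilution factor = 25 × 2.1429 × 60 × 3.3095 = 10638
Final = 3.00 mM / 10638 = 0.0002820 mM = 282 nM

282 nM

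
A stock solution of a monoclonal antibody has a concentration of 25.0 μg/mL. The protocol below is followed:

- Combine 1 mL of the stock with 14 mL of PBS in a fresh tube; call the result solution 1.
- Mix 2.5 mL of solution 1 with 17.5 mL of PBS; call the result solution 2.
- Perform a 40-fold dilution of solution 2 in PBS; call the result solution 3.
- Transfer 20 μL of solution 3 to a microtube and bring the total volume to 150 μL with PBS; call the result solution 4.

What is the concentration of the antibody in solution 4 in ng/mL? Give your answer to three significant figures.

0.694 ng/mL

Step 1: 1 mL + 14 mL = 15 mL total → factor 15/1 = 15
Step 2: 2.5 mL + 17.5 mL = 20 mL total → factor 20/2.5 = 8
Step 3: 40-fold → factor 40
Step 4: 20 μL brought to 150 μL → factor 150/20 = 7.5
Overall dilution factor = 15 × 8 × 40 × 7.5 = 36000
Final = 25.0 μg/mL / 36000 = 0.0006944 μg/mL = 0.694 ng/mL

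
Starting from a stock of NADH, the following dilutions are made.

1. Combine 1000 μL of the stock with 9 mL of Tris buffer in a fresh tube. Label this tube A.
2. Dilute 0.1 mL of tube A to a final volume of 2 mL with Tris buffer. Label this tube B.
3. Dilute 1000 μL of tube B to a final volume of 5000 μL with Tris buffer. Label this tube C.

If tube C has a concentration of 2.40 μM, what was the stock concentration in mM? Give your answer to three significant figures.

Step 1: 1000 μL + 9 mL = 10000 μL total → factor 10000/1000 = 10
Step 2: 0.1 mL brought to 2 mL → factor 2/0.1 = 20
Step 3: 1000 μL brought to 5000 μL → factor 5000/1000 = 5
Overall dilution factor = 10 × 20 × 5 = 1000
Stock = 2.40 μM × 1000 = 2400 μM = 2.40 mM

2.40 mM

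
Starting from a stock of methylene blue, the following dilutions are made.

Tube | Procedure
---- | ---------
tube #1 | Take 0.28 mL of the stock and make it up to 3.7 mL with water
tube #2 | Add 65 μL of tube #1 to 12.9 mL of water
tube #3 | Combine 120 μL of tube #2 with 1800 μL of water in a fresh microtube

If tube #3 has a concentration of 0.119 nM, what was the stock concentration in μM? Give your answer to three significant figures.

5.02 μM

Step 1: 0.28 mL brought to 3.7 mL → factor 3.7/0.28 = 13.214
Step 2: 65 μL + 12.9 mL = 12965 μL total → factor 12965/65 = 199.46
Step 3: 120 μL + 1800 μL = 1920 μL total → factor 1920/120 = 16
Overall dilution factor = 13.214 × 199.46 × 16 = 42172
Stock = 0.119 nM × 42172 = 5018 nM = 5.02 μM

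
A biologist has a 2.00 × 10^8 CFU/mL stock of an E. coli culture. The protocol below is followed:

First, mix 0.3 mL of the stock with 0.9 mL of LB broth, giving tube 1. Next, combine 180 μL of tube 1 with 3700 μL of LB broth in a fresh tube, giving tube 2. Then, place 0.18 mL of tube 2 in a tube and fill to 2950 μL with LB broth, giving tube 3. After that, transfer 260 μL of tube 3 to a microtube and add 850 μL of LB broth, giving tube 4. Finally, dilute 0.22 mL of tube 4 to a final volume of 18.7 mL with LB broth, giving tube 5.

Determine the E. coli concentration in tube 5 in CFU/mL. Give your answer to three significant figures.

Step 1: 0.3 mL + 0.9 mL = 1.2 mL total → factor 1.2/0.3 = 4
Step 2: 180 μL + 3700 μL = 3880 μL total → factor 3880/180 = 21.556
Step 3: 0.18 mL brought to 2950 μL → factor 2.95/0.18 = 16.389
Step 4: 260 μL + 850 μL = 1110 μL total → factor 1110/260 = 4.2692
Step 5: 0.22 mL brought to 18.7 mL → factor 18.7/0.22 = 85
Overall dilution factor = 4 × 21.556 × 16.389 × 4.2692 × 85 = 5.1279 × 10^5
Final = 2.00 × 10^8 CFU/mL / 5.1279 × 10^5 = 390 CFU/mL

390 CFU/mL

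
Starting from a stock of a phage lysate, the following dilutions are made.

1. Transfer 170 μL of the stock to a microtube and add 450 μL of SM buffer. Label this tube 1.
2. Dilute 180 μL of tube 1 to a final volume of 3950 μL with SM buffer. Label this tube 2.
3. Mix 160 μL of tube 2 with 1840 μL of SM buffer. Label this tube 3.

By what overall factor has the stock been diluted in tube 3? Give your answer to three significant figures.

1.00 × 10^3

Step 1: 170 μL + 450 μL = 620 μL total → factor 620/170 = 3.6471
Step 2: 180 μL brought to 3950 μL → factor 3950/180 = 21.944
Step 3: 160 μL + 1840 μL = 2000 μL total → factor 2000/160 = 12.5
Overall dilution factor = 3.6471 × 21.944 × 12.5 = 1000.4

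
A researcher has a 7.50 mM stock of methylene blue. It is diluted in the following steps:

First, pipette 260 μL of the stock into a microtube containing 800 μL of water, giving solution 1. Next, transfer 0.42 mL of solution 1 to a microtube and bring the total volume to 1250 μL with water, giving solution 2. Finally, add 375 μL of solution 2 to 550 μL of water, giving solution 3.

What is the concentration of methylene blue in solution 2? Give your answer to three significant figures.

Step 1: 260 μL + 800 μL = 1060 μL total → factor 1060/260 = 4.0769
Step 2: 0.42 mL brought to 1250 μL → factor 1.25/0.42 = 2.9762
Dilution factor through solution 2 = 4.0769 × 2.9762 = 12.134
[solution 2] = 7.50 mM / 12.134 = 0.618 mM

0.618 mM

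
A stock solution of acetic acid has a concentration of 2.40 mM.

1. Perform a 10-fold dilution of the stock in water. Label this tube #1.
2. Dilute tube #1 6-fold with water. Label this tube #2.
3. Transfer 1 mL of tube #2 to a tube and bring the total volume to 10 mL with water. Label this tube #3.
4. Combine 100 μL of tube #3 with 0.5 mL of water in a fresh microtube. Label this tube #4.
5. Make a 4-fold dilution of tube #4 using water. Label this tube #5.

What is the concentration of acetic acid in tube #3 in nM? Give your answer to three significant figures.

Step 1: 10-fold → factor 10
Step 2: 6-fold → factor 6
Step 3: 1 mL brought to 10 mL → factor 10/1 = 10
Dilution factor through tube #3 = 10 × 6 × 10 = 600
[tube #3] = 2.40 mM / 600 = 0.004000 mM = 4.00 × 10^3 nM

4.00 × 10^3 nM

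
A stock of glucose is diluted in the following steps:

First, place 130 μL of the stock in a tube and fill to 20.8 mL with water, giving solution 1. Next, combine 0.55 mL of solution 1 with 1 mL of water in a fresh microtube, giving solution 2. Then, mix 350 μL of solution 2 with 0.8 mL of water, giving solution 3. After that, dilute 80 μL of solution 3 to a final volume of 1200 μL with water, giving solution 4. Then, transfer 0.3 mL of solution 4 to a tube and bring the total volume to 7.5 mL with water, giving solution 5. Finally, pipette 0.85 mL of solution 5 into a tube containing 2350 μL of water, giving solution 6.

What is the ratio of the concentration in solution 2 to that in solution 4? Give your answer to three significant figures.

49.3

Step 1: 130 μL brought to 20.8 mL → factor 20800/130 = 160
Step 2: 0.55 mL + 1 mL = 1.55 mL total → factor 1.55/0.55 = 2.8182
Step 3: 350 μL + 0.8 mL = 1150 μL total → factor 1150/350 = 3.2857
Step 4: 80 μL brought to 1200 μL → factor 1200/80 = 15
Dilution factor to solution 2 = 450.91; to solution 4 = 22223
[solution 2]/[solution 4] = (factor to solution 4)/(factor to solution 2) = 22223/450.91 = 49.3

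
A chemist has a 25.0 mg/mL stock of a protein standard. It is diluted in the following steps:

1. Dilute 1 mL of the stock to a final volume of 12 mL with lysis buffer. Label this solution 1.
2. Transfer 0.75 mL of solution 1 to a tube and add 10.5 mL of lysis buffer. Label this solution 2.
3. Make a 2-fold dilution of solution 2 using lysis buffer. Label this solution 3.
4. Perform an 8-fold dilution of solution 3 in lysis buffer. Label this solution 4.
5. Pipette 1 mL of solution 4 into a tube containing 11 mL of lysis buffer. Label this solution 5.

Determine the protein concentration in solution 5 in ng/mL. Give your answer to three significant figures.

723 ng/mL

Step 1: 1 mL brought to 12 mL → factor 12/1 = 12
Step 2: 0.75 mL + 10.5 mL = 11.25 mL total → factor 11.25/0.75 = 15
Step 3: 2-fold → factor 2
Step 4: 8-fold → factor 8
Step 5: 1 mL + 11 mL = 12 mL total → factor 12/1 = 12
Overall dilution factor = 12 × 15 × 2 × 8 × 12 = 34560
Final = 25.0 mg/mL / 34560 = 0.0007234 mg/mL = 723 ng/mL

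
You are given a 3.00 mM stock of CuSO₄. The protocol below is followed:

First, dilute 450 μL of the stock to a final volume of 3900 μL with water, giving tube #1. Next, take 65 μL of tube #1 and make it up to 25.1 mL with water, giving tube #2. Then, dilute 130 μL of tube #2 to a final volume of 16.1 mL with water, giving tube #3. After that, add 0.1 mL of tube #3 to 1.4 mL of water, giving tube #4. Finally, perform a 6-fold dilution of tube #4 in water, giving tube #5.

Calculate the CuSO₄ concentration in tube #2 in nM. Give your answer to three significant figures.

Step 1: 450 μL brought to 3900 μL → factor 3900/450 = 8.6667
Step 2: 65 μL brought to 25.1 mL → factor 25100/65 = 386.15
Dilution factor through tube #2 = 8.6667 × 386.15 = 3346.7
[tube #2] = 3.00 mM / 3346.7 = 0.0008964 mM = 896 nM

896 nM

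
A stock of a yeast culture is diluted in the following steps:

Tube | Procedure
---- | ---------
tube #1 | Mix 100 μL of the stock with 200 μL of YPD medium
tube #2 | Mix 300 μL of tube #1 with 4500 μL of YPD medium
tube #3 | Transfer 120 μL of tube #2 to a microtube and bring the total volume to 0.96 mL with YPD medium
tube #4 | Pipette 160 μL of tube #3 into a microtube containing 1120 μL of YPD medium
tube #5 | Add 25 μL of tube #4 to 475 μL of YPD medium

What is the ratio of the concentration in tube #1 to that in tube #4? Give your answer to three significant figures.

Step 1: 100 μL + 200 μL = 300 μL total → factor 300/100 = 3
Step 2: 300 μL + 4500 μL = 4800 μL total → factor 4800/300 = 16
Step 3: 120 μL brought to 0.96 mL → factor 960/120 = 8
Step 4: 160 μL + 1120 μL = 1280 μL total → factor 1280/160 = 8
Dilution factor to tube #1 = 3; to tube #4 = 3072
[tube #1]/[tube #4] = (factor to tube #4)/(factor to tube #1) = 3072/3 = 1.02 × 10^3

1.02 × 10^3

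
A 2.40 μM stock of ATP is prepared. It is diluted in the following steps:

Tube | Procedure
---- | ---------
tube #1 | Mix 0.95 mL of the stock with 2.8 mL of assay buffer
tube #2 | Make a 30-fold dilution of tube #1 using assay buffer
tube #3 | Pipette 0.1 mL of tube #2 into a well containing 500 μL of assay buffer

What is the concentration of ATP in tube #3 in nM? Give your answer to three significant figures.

3.38 nM

Step 1: 0.95 mL + 2.8 mL = 3.75 mL total → factor 3.75/0.95 = 3.9474
Step 2: 30-fold → factor 30
Step 3: 0.1 mL + 500 μL = 0.6 mL total → factor 0.6/0.1 = 6
Overall dilution factor = 3.9474 × 30 × 6 = 710.53
Final = 2.40 μM / 710.53 = 0.003378 μM = 3.38 nM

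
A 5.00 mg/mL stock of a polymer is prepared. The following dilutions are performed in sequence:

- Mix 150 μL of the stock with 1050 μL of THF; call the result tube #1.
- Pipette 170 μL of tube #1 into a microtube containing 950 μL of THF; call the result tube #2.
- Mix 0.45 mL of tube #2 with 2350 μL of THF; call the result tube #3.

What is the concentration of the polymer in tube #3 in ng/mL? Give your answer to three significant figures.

Step 1: 150 μL + 1050 μL = 1200 μL total → factor 1200/150 = 8
Step 2: 170 μL + 950 μL = 1120 μL total → factor 1120/170 = 6.5882
Step 3: 0.45 mL + 2350 μL = 2.8 mL total → factor 2.8/0.45 = 6.2222
Overall dilution factor = 8 × 6.5882 × 6.2222 = 327.95
Final = 5.00 mg/mL / 327.95 = 0.01525 mg/mL = 1.52 × 10^4 ng/mL

1.52 × 10^4 ng/mL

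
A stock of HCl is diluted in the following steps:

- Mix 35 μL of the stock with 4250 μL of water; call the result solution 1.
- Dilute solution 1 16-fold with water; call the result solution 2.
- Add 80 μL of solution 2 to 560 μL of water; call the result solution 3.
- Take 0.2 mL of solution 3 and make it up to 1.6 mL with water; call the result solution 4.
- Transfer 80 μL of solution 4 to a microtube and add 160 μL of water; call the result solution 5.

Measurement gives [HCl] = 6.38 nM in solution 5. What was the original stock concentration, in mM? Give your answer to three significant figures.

Step 1: 35 μL + 4250 μL = 4285 μL total → factor 4285/35 = 122.43
Step 2: 16-fold → factor 16
Step 3: 80 μL + 560 μL = 640 μL total → factor 640/80 = 8
Step 4: 0.2 mL brought to 1.6 mL → factor 1.6/0.2 = 8
Step 5: 80 μL + 160 μL = 240 μL total → factor 240/80 = 3
Overall dilution factor = 122.43 × 16 × 8 × 8 × 3 = 3.761 × 10^5
Stock = 6.38 nM × 3.761 × 10^5 = 2.400 × 10^6 nM = 2.40 mM

2.40 mM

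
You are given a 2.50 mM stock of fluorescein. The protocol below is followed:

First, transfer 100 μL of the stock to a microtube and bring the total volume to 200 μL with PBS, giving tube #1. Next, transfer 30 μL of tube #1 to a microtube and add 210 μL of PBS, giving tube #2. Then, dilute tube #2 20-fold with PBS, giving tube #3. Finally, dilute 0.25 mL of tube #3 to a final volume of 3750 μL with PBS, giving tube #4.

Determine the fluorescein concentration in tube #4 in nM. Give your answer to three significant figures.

521 nM

Step 1: 100 μL brought to 200 μL → factor 200/100 = 2
Step 2: 30 μL + 210 μL = 240 μL total → factor 240/30 = 8
Step 3: 20-fold → factor 20
Step 4: 0.25 mL brought to 3750 μL → factor 3.75/0.25 = 15
Overall dilution factor = 2 × 8 × 20 × 15 = 4800
Final = 2.50 mM / 4800 = 0.0005208 mM = 521 nM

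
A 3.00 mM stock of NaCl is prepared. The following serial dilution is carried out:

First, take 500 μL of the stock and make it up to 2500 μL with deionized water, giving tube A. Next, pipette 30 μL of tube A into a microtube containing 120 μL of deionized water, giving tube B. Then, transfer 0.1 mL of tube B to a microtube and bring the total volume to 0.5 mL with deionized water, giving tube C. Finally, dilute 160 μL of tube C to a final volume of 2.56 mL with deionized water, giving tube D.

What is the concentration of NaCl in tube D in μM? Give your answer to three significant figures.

1.50 μM

Step 1: 500 μL brought to 2500 μL → factor 2500/500 = 5
Step 2: 30 μL + 120 μL = 150 μL total → factor 150/30 = 5
Step 3: 0.1 mL brought to 0.5 mL → factor 0.5/0.1 = 5
Step 4: 160 μL brought to 2.56 mL → factor 2560/160 = 16
Overall dilution factor = 5 × 5 × 5 × 16 = 2000
Final = 3.00 mM / 2000 = 0.001500 mM = 1.50 μM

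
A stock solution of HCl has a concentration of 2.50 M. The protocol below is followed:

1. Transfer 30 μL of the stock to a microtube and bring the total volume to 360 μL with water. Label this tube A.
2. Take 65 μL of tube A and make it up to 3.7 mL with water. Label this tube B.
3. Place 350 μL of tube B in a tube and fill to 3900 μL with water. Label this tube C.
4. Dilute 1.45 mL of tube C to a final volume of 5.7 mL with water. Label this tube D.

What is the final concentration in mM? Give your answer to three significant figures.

Step 1: 30 μL brought to 360 μL → factor 360/30 = 12
Step 2: 65 μL brought to 3.7 mL → factor 3700/65 = 56.923
Step 3: 350 μL brought to 3900 μL → factor 3900/350 = 11.143
Step 4: 1.45 mL brought to 5.7 mL → factor 5.7/1.45 = 3.931
Overall dilution factor = 12 × 56.923 × 11.143 × 3.931 = 29921
Final = 2.50 M / 29921 = 8.355 × 10^-5 M = 0.0836 mM

0.0836 mM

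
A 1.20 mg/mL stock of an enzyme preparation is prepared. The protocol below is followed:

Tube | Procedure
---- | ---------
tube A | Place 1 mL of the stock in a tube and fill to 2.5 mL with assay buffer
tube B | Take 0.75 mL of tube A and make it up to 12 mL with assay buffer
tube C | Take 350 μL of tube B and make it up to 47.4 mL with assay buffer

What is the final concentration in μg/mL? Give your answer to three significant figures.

0.222 μg/mL

Step 1: 1 mL brought to 2.5 mL → factor 2.5/1 = 2.5
Step 2: 0.75 mL brought to 12 mL → factor 12/0.75 = 16
Step 3: 350 μL brought to 47.4 mL → factor 47400/350 = 135.43
Overall dilution factor = 2.5 × 16 × 135.43 = 5417.1
Final = 1.20 mg/mL / 5417.1 = 0.0002215 mg/mL = 0.222 μg/mL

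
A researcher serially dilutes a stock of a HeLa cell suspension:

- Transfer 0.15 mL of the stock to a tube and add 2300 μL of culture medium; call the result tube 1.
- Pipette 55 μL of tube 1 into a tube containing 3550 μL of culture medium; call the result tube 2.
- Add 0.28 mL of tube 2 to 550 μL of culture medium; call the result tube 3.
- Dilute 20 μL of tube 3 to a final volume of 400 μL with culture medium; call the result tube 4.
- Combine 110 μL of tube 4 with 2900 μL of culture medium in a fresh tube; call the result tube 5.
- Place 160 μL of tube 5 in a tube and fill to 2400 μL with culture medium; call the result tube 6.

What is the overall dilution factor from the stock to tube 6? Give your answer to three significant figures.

Step 1: 0.15 mL + 2300 μL = 2.45 mL total → factor 2.45/0.15 = 16.333
Step 2: 55 μL + 3550 μL = 3605 μL total → factor 3605/55 = 65.545
Step 3: 0.28 mL + 550 μL = 0.83 mL total → factor 0.83/0.28 = 2.9643
Step 4: 20 μL brought to 400 μL → factor 400/20 = 20
Step 5: 110 μL + 2900 μL = 3010 μL total → factor 3010/110 = 27.364
Step 6: 160 μL brought to 2400 μL → factor 2400/160 = 15
Overall dilution factor = 16.333 × 65.545 × 2.9643 × 20 × 27.364 × 15 = 2.6051 × 10^7

2.61 × 10^7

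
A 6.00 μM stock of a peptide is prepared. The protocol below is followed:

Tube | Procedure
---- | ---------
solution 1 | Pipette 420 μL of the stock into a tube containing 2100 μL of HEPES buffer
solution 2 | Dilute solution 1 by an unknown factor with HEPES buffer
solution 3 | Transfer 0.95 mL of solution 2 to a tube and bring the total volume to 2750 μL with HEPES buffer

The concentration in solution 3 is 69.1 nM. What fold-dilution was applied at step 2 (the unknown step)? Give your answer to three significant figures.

5.00-fold

Step 1: 420 μL + 2100 μL = 2520 μL total → factor 2520/420 = 6
Step 2: unknown factor x
Step 3: 0.95 mL brought to 2750 μL → factor 2.75/0.95 = 2.8947
Product of known-step factors = 17.368
Overall factor = 6.00 μM / (69.1 nM) = 86.831
x = 86.831 / 17.368 = 5.00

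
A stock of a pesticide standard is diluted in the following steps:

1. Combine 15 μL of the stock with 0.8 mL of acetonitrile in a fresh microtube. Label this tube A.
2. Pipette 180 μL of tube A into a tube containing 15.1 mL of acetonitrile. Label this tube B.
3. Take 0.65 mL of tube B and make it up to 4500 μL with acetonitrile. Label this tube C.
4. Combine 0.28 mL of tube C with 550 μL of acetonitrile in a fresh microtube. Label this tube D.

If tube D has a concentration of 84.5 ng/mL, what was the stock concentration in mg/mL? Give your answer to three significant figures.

8.00 mg/mL

Step 1: 15 μL + 0.8 mL = 815 μL total → factor 815/15 = 54.333
Step 2: 180 μL + 15.1 mL = 15280 μL total → factor 15280/180 = 84.889
Step 3: 0.65 mL brought to 4500 μL → factor 4.5/0.65 = 6.9231
Step 4: 0.28 mL + 550 μL = 0.83 mL total → factor 0.83/0.28 = 2.9643
Overall dilution factor = 54.333 × 84.889 × 6.9231 × 2.9643 = 94653
Stock = 84.5 ng/mL × 94653 = 7.998 × 10^6 ng/mL = 8.00 mg/mL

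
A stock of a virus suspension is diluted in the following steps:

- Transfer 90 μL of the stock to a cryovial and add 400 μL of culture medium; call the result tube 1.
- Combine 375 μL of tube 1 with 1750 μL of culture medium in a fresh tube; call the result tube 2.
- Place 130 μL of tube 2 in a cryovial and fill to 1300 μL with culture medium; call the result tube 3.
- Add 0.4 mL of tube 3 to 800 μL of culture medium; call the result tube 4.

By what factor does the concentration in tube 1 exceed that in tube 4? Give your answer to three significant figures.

170

Step 1: 90 μL + 400 μL = 490 μL total → factor 490/90 = 5.4444
Step 2: 375 μL + 1750 μL = 2125 μL total → factor 2125/375 = 5.6667
Step 3: 130 μL brought to 1300 μL → factor 1300/130 = 10
Step 4: 0.4 mL + 800 μL = 1.2 mL total → factor 1.2/0.4 = 3
Dilution factor to tube 1 = 5.4444; to tube 4 = 925.56
[tube 1]/[tube 4] = (factor to tube 4)/(factor to tube 1) = 925.56/5.4444 = 170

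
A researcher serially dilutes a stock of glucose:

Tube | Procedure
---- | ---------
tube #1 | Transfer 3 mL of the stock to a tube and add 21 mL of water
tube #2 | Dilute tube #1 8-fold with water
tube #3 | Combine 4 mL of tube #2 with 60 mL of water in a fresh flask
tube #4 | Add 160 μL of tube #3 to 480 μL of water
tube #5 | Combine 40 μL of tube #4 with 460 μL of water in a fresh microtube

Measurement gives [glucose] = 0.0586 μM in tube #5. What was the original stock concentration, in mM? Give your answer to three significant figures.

Step 1: 3 mL + 21 mL = 24 mL total → factor 24/3 = 8
Step 2: 8-fold → factor 8
Step 3: 4 mL + 60 mL = 64 mL total → factor 64/4 = 16
Step 4: 160 μL + 480 μL = 640 μL total → factor 640/160 = 4
Step 5: 40 μL + 460 μL = 500 μL total → factor 500/40 = 12.5
Overall dilution factor = 8 × 8 × 16 × 4 × 12.5 = 51200
Stock = 0.0586 μM × 51200 = 3000 μM = 3.00 mM

3.00 mM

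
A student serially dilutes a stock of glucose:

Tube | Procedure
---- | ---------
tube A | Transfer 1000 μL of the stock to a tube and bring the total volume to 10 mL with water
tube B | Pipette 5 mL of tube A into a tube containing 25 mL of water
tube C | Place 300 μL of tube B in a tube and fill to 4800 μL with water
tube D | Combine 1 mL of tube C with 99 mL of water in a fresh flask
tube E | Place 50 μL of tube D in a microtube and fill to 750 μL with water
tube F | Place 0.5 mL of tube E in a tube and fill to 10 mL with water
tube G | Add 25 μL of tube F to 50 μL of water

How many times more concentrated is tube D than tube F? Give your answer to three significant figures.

Step 1: 1000 μL brought to 10 mL → factor 10000/1000 = 10
Step 2: 5 mL + 25 mL = 30 mL total → factor 30/5 = 6
Step 3: 300 μL brought to 4800 μL → factor 4800/300 = 16
Step 4: 1 mL + 99 mL = 100 mL total → factor 100/1 = 100
Step 5: 50 μL brought to 750 μL → factor 750/50 = 15
Step 6: 0.5 mL brought to 10 mL → factor 10/0.5 = 20
Dilution factor to tube D = 96000; to tube F = 2.88 × 10^7
[tube D]/[tube F] = (factor to tube F)/(factor to tube D) = 2.88 × 10^7/96000 = 300

300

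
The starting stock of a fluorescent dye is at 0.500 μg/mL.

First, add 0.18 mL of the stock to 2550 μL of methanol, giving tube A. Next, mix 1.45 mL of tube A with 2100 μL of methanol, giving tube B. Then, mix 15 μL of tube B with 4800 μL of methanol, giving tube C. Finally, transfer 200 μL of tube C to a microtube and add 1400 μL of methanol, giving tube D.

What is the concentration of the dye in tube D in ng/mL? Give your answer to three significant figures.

0.00524 ng/mL

Step 1: 0.18 mL + 2550 μL = 2.73 mL total → factor 2.73/0.18 = 15.167
Step 2: 1.45 mL + 2100 μL = 3.55 mL total → factor 3.55/1.45 = 2.4483
Step 3: 15 μL + 4800 μL = 4815 μL total → factor 4815/15 = 321
Step 4: 200 μL + 1400 μL = 1600 μL total → factor 1600/200 = 8
Overall dilution factor = 15.167 × 2.4483 × 321 × 8 = 95355
Final = 0.500 μg/mL / 95355 = 5.244 × 10^-6 μg/mL = 0.00524 ng/mL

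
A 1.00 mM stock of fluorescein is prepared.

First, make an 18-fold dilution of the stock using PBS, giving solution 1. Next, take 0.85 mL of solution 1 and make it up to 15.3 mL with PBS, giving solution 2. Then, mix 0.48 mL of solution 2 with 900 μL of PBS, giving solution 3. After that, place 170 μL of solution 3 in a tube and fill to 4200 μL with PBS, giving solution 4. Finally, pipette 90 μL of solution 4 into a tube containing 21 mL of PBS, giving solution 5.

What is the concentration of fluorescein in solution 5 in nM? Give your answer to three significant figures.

0.185 nM

Step 1: 18-fold → factor 18
Step 2: 0.85 mL brought to 15.3 mL → factor 15.3/0.85 = 18
Step 3: 0.48 mL + 900 μL = 1.38 mL total → factor 1.38/0.48 = 2.875
Step 4: 170 μL brought to 4200 μL → factor 4200/170 = 24.706
Step 5: 90 μL + 21 mL = 21090 μL total → factor 21090/90 = 234.33
Overall dilution factor = 18 × 18 × 2.875 × 24.706 × 234.33 = 5.3928 × 10^6
Final = 1.00 mM / 5.3928 × 10^6 = 1.854 × 10^-7 mM = 0.185 nM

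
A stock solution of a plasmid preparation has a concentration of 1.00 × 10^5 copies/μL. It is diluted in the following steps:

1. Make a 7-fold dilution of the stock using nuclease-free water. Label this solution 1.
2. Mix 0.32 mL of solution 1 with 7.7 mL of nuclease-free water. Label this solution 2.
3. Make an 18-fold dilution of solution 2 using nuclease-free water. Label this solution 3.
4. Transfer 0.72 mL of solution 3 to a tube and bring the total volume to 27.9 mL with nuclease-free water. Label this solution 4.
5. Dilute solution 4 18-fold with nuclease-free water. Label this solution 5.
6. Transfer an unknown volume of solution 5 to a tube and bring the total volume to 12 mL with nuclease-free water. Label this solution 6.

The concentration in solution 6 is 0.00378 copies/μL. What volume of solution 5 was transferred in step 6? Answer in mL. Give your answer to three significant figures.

Step 1: 7-fold → factor 7
Step 2: 0.32 mL + 7.7 mL = 8.02 mL total → factor 8.02/0.32 = 25.062
Step 3: 18-fold → factor 18
Step 4: 0.72 mL brought to 27.9 mL → factor 27.9/0.72 = 38.75
Step 5: 18-fold → factor 18
Step 6: v brought to 12 mL → factor = 12 mL/v
Product of known-step factors = 2.2026 × 10^6
Overall factor = 1.00 × 10^5 copies/μL / (0.00378 copies/μL) = 2.6455 × 10^7
Step-6 factor = 2.6455 × 10^7 / 2.2026 × 10^6 = 12.011
v = 12 mL / 12.011 = 0.999 mL

0.999 mL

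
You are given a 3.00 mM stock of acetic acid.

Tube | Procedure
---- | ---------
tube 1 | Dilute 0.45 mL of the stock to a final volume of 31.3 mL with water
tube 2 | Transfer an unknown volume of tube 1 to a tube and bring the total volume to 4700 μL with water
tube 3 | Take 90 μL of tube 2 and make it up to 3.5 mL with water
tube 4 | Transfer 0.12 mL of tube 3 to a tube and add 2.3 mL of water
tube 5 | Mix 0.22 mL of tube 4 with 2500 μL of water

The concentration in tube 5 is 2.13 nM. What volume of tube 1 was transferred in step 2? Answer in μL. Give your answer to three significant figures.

2.25 × 10^3 μL

Step 1: 0.45 mL brought to 31.3 mL → factor 31.3/0.45 = 69.556
Step 2: v brought to 4700 μL → factor = 4700 μL/v
Step 3: 90 μL brought to 3.5 mL → factor 3500/90 = 38.889
Step 4: 0.12 mL + 2.3 mL = 2.42 mL total → factor 2.42/0.12 = 20.167
Step 5: 0.22 mL + 2500 μL = 2.72 mL total → factor 2.72/0.22 = 12.364
Product of known-step factors = 6.7443 × 10^5
Overall factor = 3.00 mM / (2.13 nM) = 1.4085 × 10^6
Step-2 factor = 1.4085 × 10^6 / 6.7443 × 10^5 = 2.0884
v = 4700 μL / 2.0884 = 2.25 × 10^3 μL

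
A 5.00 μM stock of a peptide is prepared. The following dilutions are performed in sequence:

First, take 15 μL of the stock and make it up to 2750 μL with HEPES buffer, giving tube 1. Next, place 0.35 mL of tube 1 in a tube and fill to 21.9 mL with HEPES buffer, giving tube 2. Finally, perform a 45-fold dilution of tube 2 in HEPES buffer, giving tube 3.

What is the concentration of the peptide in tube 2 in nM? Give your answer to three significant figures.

Step 1: 15 μL brought to 2750 μL → factor 2750/15 = 183.33
Step 2: 0.35 mL brought to 21.9 mL → factor 21.9/0.35 = 62.571
Dilution factor through tube 2 = 183.33 × 62.571 = 11471
[tube 2] = 5.00 μM / 11471 = 0.0004359 μM = 0.436 nM

0.436 nM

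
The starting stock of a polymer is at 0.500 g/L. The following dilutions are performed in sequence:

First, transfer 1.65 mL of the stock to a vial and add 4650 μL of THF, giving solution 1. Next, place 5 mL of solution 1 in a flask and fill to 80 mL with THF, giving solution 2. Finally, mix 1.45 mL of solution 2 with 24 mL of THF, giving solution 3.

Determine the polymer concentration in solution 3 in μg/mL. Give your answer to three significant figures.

0.466 μg/mL

Step 1: 1.65 mL + 4650 μL = 6.3 mL total → factor 6.3/1.65 = 3.8182
Step 2: 5 mL brought to 80 mL → factor 80/5 = 16
Step 3: 1.45 mL + 24 mL = 25.45 mL total → factor 25.45/1.45 = 17.552
Overall dilution factor = 3.8182 × 16 × 17.552 = 1072.3
Final = 0.500 g/L / 1072.3 = 0.0004663 g/L = 0.466 μg/mL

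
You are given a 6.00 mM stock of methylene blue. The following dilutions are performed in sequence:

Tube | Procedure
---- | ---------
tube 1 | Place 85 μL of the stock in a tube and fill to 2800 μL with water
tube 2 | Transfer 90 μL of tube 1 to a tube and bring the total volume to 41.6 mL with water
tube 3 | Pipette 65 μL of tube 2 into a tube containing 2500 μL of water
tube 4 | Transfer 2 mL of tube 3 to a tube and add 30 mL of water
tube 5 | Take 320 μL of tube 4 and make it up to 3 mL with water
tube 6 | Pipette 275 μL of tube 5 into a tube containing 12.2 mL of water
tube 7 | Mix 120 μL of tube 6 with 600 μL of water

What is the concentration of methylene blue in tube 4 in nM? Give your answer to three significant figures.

0.624 nM

Step 1: 85 μL brought to 2800 μL → factor 2800/85 = 32.941
Step 2: 90 μL brought to 41.6 mL → factor 41600/90 = 462.22
Step 3: 65 μL + 2500 μL = 2565 μL total → factor 2565/65 = 39.462
Step 4: 2 mL + 30 mL = 32 mL total → factor 32/2 = 16
Dilution factor through tube 4 = 32.941 × 462.22 × 39.462 × 16 = 9.6136 × 10^6
[tube 4] = 6.00 mM / 9.6136 × 10^6 = 6.241 × 10^-7 mM = 0.624 nM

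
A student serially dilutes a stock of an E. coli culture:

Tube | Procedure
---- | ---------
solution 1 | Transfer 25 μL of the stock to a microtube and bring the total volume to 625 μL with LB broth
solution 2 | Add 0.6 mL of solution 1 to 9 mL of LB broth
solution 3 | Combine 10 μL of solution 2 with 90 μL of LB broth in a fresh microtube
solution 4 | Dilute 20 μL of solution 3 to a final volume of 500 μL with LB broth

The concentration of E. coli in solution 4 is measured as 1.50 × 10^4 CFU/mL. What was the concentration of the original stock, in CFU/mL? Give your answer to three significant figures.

Step 1: 25 μL brought to 625 μL → factor 625/25 = 25
Step 2: 0.6 mL + 9 mL = 9.6 mL total → factor 9.6/0.6 = 16
Step 3: 10 μL + 90 μL = 100 μL total → factor 100/10 = 10
Step 4: 20 μL brought to 500 μL → factor 500/20 = 25
Overall dilution factor = 25 × 16 × 10 × 25 = 1 × 10^5
Stock = 1.50 × 10^4 CFU/mL × 1 × 10^5 = 1.50 × 10^9 CFU/mL

1.50 × 10^9 CFU/mL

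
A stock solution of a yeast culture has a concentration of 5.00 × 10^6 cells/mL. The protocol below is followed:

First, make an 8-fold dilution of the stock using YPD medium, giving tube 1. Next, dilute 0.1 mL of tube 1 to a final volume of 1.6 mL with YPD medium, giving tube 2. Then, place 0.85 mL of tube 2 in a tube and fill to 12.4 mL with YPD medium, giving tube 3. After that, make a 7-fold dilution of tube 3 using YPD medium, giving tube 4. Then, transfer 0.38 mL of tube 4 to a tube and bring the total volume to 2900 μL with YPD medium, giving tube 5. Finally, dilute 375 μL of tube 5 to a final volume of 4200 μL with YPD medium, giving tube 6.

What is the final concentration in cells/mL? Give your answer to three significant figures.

Step 1: 8-fold → factor 8
Step 2: 0.1 mL brought to 1.6 mL → factor 1.6/0.1 = 16
Step 3: 0.85 mL brought to 12.4 mL → factor 12.4/0.85 = 14.588
Step 4: 7-fold → factor 7
Step 5: 0.38 mL brought to 2900 μL → factor 2.9/0.38 = 7.6316
Step 6: 375 μL brought to 4200 μL → factor 4200/375 = 11.2
Overall dilution factor = 8 × 16 × 14.588 × 7 × 7.6316 × 11.2 = 1.1172 × 10^6
Final = 5.00 × 10^6 cells/mL / 1.1172 × 10^6 = 4.48 cells/mL

4.48 cells/mL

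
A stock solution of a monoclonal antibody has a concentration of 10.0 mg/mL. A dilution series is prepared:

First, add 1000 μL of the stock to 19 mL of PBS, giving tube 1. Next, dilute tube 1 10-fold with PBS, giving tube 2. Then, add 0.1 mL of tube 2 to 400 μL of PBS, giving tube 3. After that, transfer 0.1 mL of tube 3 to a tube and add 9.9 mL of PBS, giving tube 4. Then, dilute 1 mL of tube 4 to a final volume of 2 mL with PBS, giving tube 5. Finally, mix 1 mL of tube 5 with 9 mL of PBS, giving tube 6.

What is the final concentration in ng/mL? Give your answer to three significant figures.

Step 1: 1000 μL + 19 mL = 20000 μL total → factor 20000/1000 = 20
Step 2: 10-fold → factor 10
Step 3: 0.1 mL + 400 μL = 0.5 mL total → factor 0.5/0.1 = 5
Step 4: 0.1 mL + 9.9 mL = 10 mL total → factor 10/0.1 = 100
Step 5: 1 mL brought to 2 mL → factor 2/1 = 2
Step 6: 1 mL + 9 mL = 10 mL total → factor 10/1 = 10
Overall dilution factor = 20 × 10 × 5 × 100 × 2 × 10 = 2 × 10^6
Final = 10.0 mg/mL / 2 × 10^6 = 5.000 × 10^-6 mg/mL = 5.00 ng/mL

5.00 ng/mL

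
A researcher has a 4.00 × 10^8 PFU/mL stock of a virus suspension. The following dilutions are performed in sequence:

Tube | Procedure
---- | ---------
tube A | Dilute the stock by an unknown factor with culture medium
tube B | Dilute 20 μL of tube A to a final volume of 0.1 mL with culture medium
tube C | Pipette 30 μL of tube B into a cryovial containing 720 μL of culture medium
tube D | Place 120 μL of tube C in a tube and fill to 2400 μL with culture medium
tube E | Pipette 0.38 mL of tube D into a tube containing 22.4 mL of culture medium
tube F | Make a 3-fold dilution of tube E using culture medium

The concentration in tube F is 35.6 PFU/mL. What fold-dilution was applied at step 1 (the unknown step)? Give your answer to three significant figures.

Step 1: unknown factor x
Step 2: 20 μL brought to 0.1 mL → factor 100/20 = 5
Step 3: 30 μL + 720 μL = 750 μL total → factor 750/30 = 25
Step 4: 120 μL brought to 2400 μL → factor 2400/120 = 20
Step 5: 0.38 mL + 22.4 mL = 22.78 mL total → factor 22.78/0.38 = 59.947
Step 6: 3-fold → factor 3
Product of known-step factors = 4.4961 × 10^5
Overall factor = 4.00 × 10^8 PFU/mL / (35.6 PFU/mL) = 1.1236 × 10^7
x = 1.1236 × 10^7 / 4.4961 × 10^5 = 25.0

25.0-fold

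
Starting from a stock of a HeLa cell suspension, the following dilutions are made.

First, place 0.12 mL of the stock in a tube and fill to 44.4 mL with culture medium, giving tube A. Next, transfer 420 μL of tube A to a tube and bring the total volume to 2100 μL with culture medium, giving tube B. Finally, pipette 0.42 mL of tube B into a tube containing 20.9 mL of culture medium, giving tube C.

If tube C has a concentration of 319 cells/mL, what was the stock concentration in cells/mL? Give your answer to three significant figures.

3.00 × 10^7 cells/mL

Step 1: 0.12 mL brought to 44.4 mL → factor 44.4/0.12 = 370
Step 2: 420 μL brought to 2100 μL → factor 2100/420 = 5
Step 3: 0.42 mL + 20.9 mL = 21.32 mL total → factor 21.32/0.42 = 50.762
Overall dilution factor = 370 × 5 × 50.762 = 93910
Stock = 319 cells/mL × 93910 = 3.00 × 10^7 cells/mL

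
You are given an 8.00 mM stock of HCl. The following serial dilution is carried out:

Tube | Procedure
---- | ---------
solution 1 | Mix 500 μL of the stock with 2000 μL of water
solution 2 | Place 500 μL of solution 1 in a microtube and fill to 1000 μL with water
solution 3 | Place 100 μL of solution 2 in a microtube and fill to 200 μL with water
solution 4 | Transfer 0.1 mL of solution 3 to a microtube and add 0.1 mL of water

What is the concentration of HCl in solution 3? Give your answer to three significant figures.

Step 1: 500 μL + 2000 μL = 2500 μL total → factor 2500/500 = 5
Step 2: 500 μL brought to 1000 μL → factor 1000/500 = 2
Step 3: 100 μL brought to 200 μL → factor 200/100 = 2
Dilution factor through solution 3 = 5 × 2 × 2 = 20
[solution 3] = 8.00 mM / 20 = 0.400 mM

0.400 mM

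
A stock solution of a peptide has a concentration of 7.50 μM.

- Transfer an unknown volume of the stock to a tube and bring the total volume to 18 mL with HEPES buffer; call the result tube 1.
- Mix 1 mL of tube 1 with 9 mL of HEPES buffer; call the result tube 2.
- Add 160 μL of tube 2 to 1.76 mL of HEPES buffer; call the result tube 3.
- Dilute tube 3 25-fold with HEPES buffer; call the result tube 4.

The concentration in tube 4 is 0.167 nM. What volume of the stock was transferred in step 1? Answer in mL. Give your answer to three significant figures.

Step 1: v brought to 18 mL → factor = 18 mL/v
Step 2: 1 mL + 9 mL = 10 mL total → factor 10/1 = 10
Step 3: 160 μL + 1.76 mL = 1920 μL total → factor 1920/160 = 12
Step 4: 25-fold → factor 25
Product of known-step factors = 3000
Overall factor = 7.50 μM / (0.167 nM) = 44910
Step-1 factor = 44910 / 3000 = 14.97
v = 18 mL / 14.97 = 1.20 mL

1.20 mL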